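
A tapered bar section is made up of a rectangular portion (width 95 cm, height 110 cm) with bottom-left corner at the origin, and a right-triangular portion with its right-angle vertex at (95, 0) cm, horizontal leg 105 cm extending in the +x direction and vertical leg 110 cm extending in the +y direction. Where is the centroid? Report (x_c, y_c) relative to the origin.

Part | A | x̄ᵢ | ȳᵢ | A·x̄ᵢ | A·ȳᵢ
rectangular portion | 10450.00 | 47.50 | 55.00 | 496375.00 | 574750.00
triangular portion | 5775.00 | 130.00 | 36.67 | 750750.00 | 211750.00
Σ | 16225.00 |  |  | 1247125.00 | 786500.00
x_c = 1247125.00 / 16225.00 = 76.86 cm
y_c = 786500.00 / 16225.00 = 48.47 cm

x_c = 76.86 cm, y_c = 48.47 cm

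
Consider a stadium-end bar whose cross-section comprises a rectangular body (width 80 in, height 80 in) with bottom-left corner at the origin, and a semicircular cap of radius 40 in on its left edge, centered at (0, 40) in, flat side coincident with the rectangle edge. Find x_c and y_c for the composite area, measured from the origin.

x_c = 23.93 in, y_c = 40.00 in

rectangular body: A = 80 × 80 = 6400.00, centroid at (40.00, 40.00).
semicircular end: A = ½π·40² = 2513.27, centroid at (-16.98, 40.00).
ΣA = 8913.27 in², ΣAx_c = 213333.33 in³, ΣAy_c = 356530.96 in³.
x_c = 213333.33/8913.27 = 23.93 in; y_c = 356530.96/8913.27 = 40.00 in.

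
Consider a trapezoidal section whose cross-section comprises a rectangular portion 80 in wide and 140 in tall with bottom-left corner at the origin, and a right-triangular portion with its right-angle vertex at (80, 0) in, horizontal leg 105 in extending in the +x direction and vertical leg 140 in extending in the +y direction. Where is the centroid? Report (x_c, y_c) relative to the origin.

rectangular portion: A = 80 × 140 = 11200.00, centroid at (40.00, 70.00).
triangular portion: A = ½·105·140 = 7350.00, centroid at (115.00, 46.67).
ΣA = 18550.00 in², ΣAx_c = 1293250.00 in³, ΣAy_c = 1127000.00 in³.
x_c = 1293250.00/18550.00 = 69.72 in; y_c = 1127000.00/18550.00 = 60.75 in.

x_c = 69.72 in, y_c = 60.75 in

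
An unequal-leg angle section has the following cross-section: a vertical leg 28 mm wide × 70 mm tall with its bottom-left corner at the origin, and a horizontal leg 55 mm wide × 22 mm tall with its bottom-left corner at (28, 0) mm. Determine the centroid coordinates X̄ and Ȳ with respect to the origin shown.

vertical leg: A = 28 × 70 = 1960.00, centroid at (14.00, 35.00).
horizontal leg: A = 55 × 22 = 1210.00, centroid at (55.50, 11.00).
ΣA = 3170.00 mm², ΣAX̄ = 94595.00 mm³, ΣAȲ = 81910.00 mm³.
X̄ = 94595.00/3170.00 = 29.84 mm; Ȳ = 81910.00/3170.00 = 25.84 mm.

X̄ = 29.84 mm, Ȳ = 25.84 mm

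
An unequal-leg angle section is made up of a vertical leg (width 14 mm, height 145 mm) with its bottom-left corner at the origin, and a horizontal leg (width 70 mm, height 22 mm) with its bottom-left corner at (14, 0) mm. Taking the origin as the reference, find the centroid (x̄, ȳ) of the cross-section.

vertical leg: A = 14 × 145 = 2030.00, centroid at (7.00, 72.50).
horizontal leg: A = 70 × 22 = 1540.00, centroid at (49.00, 11.00).
ΣA = 3570.00 mm², ΣAx̄ = 89670.00 mm³, ΣAȳ = 164115.00 mm³.
x̄ = 89670.00/3570.00 = 25.12 mm; ȳ = 164115.00/3570.00 = 45.97 mm.

x̄ = 25.12 mm, ȳ = 45.97 mm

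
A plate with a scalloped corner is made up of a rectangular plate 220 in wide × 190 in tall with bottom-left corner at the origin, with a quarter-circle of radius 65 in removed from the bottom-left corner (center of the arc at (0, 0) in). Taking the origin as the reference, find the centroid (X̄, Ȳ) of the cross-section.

X̄ = 117.11 in, Ȳ = 100.81 in

Part | A | x̄ᵢ | ȳᵢ | A·x̄ᵢ | A·ȳᵢ
plate | 41800.00 | 110.00 | 95.00 | 4598000.00 | 3971000.00
removed quarter-circle | -3318.31 | 27.59 | 27.59 | -91541.67 | -91541.67
Σ | 38481.69 |  |  | 4506458.33 | 3879458.33
X̄ = 4506458.33 / 38481.69 = 117.11 in
Ȳ = 3879458.33 / 38481.69 = 100.81 in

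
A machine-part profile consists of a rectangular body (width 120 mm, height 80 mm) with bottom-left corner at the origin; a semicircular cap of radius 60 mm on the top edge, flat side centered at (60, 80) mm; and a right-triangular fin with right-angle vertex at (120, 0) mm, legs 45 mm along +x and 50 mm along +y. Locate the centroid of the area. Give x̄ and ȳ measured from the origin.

x̄ = 65.15 mm, ȳ = 61.00 mm

rectangular body: A = 120 × 80 = 9600.00, centroid at (60.00, 40.00).
semicircular top: A = ½π·60² = 5654.87, centroid at (60.00, 105.46).
triangular fin: A = ½·45·50 = 1125.00, centroid at (135.00, 16.67).
ΣA = 16379.87 mm²
ΣAx̄ = (9600.00)(60.00) + (5654.87)(60.00) + (1125.00)(135.00) = 1067167.01 mm³
ΣAȳ = (9600.00)(40.00) + (5654.87)(105.46) + (1125.00)(16.67) = 999139.34 mm³
x̄ = 1067167.01 / 16379.87 = 65.15 mm
ȳ = 999139.34 / 16379.87 = 61.00 mm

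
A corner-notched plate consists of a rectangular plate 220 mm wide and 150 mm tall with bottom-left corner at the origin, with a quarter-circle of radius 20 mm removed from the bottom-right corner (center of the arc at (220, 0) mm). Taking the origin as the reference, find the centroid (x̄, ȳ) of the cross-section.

plate: A = 220 × 150 = 33000.00, centroid at (110.00, 75.00).
removed quarter-circle: A = −¼π·20² = -314.16, centroid at (211.51, 8.49).
ΣA = 32685.84 mm², ΣAx̄ = 3563551.63 mm³, ΣAȳ = 2472333.33 mm³.
x̄ = 3563551.63/32685.84 = 109.02 mm; ȳ = 2472333.33/32685.84 = 75.64 mm.

x̄ = 109.02 mm, ȳ = 75.64 mm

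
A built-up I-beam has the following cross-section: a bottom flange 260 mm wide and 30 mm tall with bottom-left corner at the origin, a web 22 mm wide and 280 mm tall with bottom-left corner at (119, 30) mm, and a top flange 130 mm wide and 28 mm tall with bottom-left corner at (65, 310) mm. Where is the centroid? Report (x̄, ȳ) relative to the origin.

x̄ = 130.00 mm, ȳ = 133.16 mm

bottom flange: A = 260 × 30 = 7800.00, centroid at (130.00, 15.00).
web: A = 22 × 280 = 6160.00, centroid at (130.00, 170.00).
top flange: A = 130 × 28 = 3640.00, centroid at (130.00, 324.00).
ΣA = 17600.00 mm²
ΣAx̄ = (7800.00)(130.00) + (6160.00)(130.00) + (3640.00)(130.00) = 2288000.00 mm³
ΣAȳ = (7800.00)(15.00) + (6160.00)(170.00) + (3640.00)(324.00) = 2343560.00 mm³
x̄ = 2288000.00 / 17600.00 = 130.00 mm
ȳ = 2343560.00 / 17600.00 = 133.16 mm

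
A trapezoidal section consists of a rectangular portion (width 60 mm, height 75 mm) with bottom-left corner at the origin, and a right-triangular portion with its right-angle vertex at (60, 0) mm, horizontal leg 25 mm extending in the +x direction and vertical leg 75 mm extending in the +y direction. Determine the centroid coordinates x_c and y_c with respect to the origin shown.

Part | A | x̄ᵢ | ȳᵢ | A·x̄ᵢ | A·ȳᵢ
rectangular portion | 4500.00 | 30.00 | 37.50 | 135000.00 | 168750.00
triangular portion | 937.50 | 68.33 | 25.00 | 64062.50 | 23437.50
Σ | 5437.50 |  |  | 199062.50 | 192187.50
x_c = 199062.50 / 5437.50 = 36.61 mm
y_c = 192187.50 / 5437.50 = 35.34 mm

x_c = 36.61 mm, y_c = 35.34 mm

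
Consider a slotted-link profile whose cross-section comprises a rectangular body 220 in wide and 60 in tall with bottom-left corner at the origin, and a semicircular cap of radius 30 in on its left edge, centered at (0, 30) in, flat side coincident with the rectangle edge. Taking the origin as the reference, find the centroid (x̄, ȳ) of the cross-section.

x̄ = 98.13 in, ȳ = 30.00 in

rectangular body: A = 220 × 60 = 13200.00, centroid at (110.00, 30.00).
semicircular end: A = ½π·30² = 1413.72, centroid at (-12.73, 30.00).
ΣA = 14613.72 in²
ΣAx̄ = (13200.00)(110.00) + (1413.72)(-12.73) = 1434000.00 in³
ΣAȳ = (13200.00)(30.00) + (1413.72)(30.00) = 438411.50 in³
x̄ = 1434000.00 / 14613.72 = 98.13 in
ȳ = 438411.50 / 14613.72 = 30.00 in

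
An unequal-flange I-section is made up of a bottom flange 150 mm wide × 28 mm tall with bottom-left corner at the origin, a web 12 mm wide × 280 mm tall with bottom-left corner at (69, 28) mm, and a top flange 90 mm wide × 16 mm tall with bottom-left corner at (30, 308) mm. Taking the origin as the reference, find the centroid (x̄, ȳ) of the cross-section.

Part | A | x̄ᵢ | ȳᵢ | A·x̄ᵢ | A·ȳᵢ
bottom flange | 4200.00 | 75.00 | 14.00 | 315000.00 | 58800.00
web | 3360.00 | 75.00 | 168.00 | 252000.00 | 564480.00
top flange | 1440.00 | 75.00 | 316.00 | 108000.00 | 455040.00
Σ | 9000.00 |  |  | 675000.00 | 1078320.00
x̄ = 675000.00 / 9000.00 = 75.00 mm
ȳ = 1078320.00 / 9000.00 = 119.81 mm

x̄ = 75.00 mm, ȳ = 119.81 mm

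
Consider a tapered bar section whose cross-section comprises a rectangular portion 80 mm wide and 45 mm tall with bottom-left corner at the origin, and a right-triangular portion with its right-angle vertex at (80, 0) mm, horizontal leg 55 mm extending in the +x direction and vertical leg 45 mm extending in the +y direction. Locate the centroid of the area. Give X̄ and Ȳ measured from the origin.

Part | A | x̄ᵢ | ȳᵢ | A·x̄ᵢ | A·ȳᵢ
rectangular portion | 3600.00 | 40.00 | 22.50 | 144000.00 | 81000.00
triangular portion | 1237.50 | 98.33 | 15.00 | 121687.50 | 18562.50
Σ | 4837.50 |  |  | 265687.50 | 99562.50
X̄ = 265687.50 / 4837.50 = 54.92 mm
Ȳ = 99562.50 / 4837.50 = 20.58 mm

X̄ = 54.92 mm, Ȳ = 20.58 mm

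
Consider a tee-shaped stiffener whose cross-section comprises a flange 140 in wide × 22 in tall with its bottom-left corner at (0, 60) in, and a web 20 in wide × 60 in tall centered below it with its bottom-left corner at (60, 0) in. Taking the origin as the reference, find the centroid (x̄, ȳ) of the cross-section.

web: A = 20 × 60 = 1200.00, centroid at (70.00, 30.00).
flange: A = 140 × 22 = 3080.00, centroid at (70.00, 71.00).
ΣA = 4280.00 in²
ΣAx̄ = (1200.00)(70.00) + (3080.00)(70.00) = 299600.00 in³
ΣAȳ = (1200.00)(30.00) + (3080.00)(71.00) = 254680.00 in³
x̄ = 299600.00 / 4280.00 = 70.00 in
ȳ = 254680.00 / 4280.00 = 59.50 in

x̄ = 70.00 in, ȳ = 59.50 in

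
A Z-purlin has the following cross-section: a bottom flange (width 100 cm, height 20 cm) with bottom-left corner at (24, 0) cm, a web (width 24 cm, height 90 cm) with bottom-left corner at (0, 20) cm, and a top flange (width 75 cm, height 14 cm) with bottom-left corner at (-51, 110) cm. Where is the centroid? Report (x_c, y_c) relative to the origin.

x_c = 30.66 cm, y_c = 54.37 cm

bottom flange: A = 100 × 20 = 2000.00, centroid at (74.00, 10.00).
web: A = 24 × 90 = 2160.00, centroid at (12.00, 65.00).
top flange: A = 75 × 14 = 1050.00, centroid at (-13.50, 117.00).
ΣA = 5210.00 cm², ΣAx_c = 159745.00 cm³, ΣAy_c = 283250.00 cm³.
x_c = 159745.00/5210.00 = 30.66 cm; y_c = 283250.00/5210.00 = 54.37 cm.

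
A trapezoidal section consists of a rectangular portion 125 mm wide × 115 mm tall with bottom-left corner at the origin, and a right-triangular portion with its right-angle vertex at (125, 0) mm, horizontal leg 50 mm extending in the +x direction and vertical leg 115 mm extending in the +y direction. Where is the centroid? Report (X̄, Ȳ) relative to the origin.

rectangular portion: A = 125 × 115 = 14375.00, centroid at (62.50, 57.50).
triangular portion: A = ½·50·115 = 2875.00, centroid at (141.67, 38.33).
ΣA = 17250.00 mm²
ΣAX̄ = (14375.00)(62.50) + (2875.00)(141.67) = 1305729.17 mm³
ΣAȲ = (14375.00)(57.50) + (2875.00)(38.33) = 936770.83 mm³
X̄ = 1305729.17 / 17250.00 = 75.69 mm
Ȳ = 936770.83 / 17250.00 = 54.31 mm

X̄ = 75.69 mm, Ȳ = 54.31 mm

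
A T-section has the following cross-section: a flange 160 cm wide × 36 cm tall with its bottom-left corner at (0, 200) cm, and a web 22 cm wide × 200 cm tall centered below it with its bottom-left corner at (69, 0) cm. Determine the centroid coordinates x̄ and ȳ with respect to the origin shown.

x̄ = 80.00 cm, ȳ = 166.90 cm

web: A = 22 × 200 = 4400.00, centroid at (80.00, 100.00).
flange: A = 160 × 36 = 5760.00, centroid at (80.00, 218.00).
ΣA = 10160.00 cm²
ΣAx̄ = (4400.00)(80.00) + (5760.00)(80.00) = 812800.00 cm³
ΣAȳ = (4400.00)(100.00) + (5760.00)(218.00) = 1695680.00 cm³
x̄ = 812800.00 / 10160.00 = 80.00 cm
ȳ = 1695680.00 / 10160.00 = 166.90 cm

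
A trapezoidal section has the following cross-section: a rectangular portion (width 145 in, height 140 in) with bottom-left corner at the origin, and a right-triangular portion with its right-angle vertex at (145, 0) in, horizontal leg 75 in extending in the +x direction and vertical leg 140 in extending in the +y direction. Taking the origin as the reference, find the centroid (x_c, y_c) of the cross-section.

rectangular portion: A = 145 × 140 = 20300.00, centroid at (72.50, 70.00).
triangular portion: A = ½·75·140 = 5250.00, centroid at (170.00, 46.67).
ΣA = 25550.00 in², ΣAx_c = 2364250.00 in³, ΣAy_c = 1666000.00 in³.
x_c = 2364250.00/25550.00 = 92.53 in; y_c = 1666000.00/25550.00 = 65.21 in.

x_c = 92.53 in, y_c = 65.21 in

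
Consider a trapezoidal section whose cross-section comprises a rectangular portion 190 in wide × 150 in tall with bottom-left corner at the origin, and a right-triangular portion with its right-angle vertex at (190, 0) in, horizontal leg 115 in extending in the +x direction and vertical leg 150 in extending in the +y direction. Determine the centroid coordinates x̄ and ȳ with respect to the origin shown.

x̄ = 125.98 in, ȳ = 69.19 in

Part | A | x̄ᵢ | ȳᵢ | A·x̄ᵢ | A·ȳᵢ
rectangular portion | 28500.00 | 95.00 | 75.00 | 2707500.00 | 2137500.00
triangular portion | 8625.00 | 228.33 | 50.00 | 1969375.00 | 431250.00
Σ | 37125.00 |  |  | 4676875.00 | 2568750.00
x̄ = 4676875.00 / 37125.00 = 125.98 in
ȳ = 2568750.00 / 37125.00 = 69.19 in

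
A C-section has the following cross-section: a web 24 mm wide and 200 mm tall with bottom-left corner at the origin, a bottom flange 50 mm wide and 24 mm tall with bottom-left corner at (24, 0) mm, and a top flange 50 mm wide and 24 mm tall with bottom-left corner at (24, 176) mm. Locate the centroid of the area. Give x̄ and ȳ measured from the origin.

web: A = 24 × 200 = 4800.00, centroid at (12.00, 100.00).
bottom flange: A = 50 × 24 = 1200.00, centroid at (49.00, 12.00).
top flange: A = 50 × 24 = 1200.00, centroid at (49.00, 188.00).
ΣA = 7200.00 mm², ΣAx̄ = 175200.00 mm³, ΣAȳ = 720000.00 mm³.
x̄ = 175200.00/7200.00 = 24.33 mm; ȳ = 720000.00/7200.00 = 100.00 mm.

x̄ = 24.33 mm, ȳ = 100.00 mm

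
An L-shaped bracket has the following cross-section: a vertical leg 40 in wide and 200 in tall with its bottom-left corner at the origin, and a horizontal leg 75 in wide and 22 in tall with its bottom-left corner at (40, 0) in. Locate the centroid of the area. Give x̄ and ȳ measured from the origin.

Part | A | x̄ᵢ | ȳᵢ | A·x̄ᵢ | A·ȳᵢ
vertical leg | 8000.00 | 20.00 | 100.00 | 160000.00 | 800000.00
horizontal leg | 1650.00 | 77.50 | 11.00 | 127875.00 | 18150.00
Σ | 9650.00 |  |  | 287875.00 | 818150.00
x̄ = 287875.00 / 9650.00 = 29.83 in
ȳ = 818150.00 / 9650.00 = 84.78 in

x̄ = 29.83 in, ȳ = 84.78 in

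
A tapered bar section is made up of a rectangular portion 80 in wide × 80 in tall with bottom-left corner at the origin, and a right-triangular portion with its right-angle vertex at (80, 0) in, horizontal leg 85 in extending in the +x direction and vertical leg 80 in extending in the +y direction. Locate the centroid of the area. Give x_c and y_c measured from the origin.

x_c = 63.71 in, y_c = 35.37 in

rectangular portion: A = 80 × 80 = 6400.00, centroid at (40.00, 40.00).
triangular portion: A = ½·85·80 = 3400.00, centroid at (108.33, 26.67).
ΣA = 9800.00 in²
ΣAx_c = (6400.00)(40.00) + (3400.00)(108.33) = 624333.33 in³
ΣAy_c = (6400.00)(40.00) + (3400.00)(26.67) = 346666.67 in³
x_c = 624333.33 / 9800.00 = 63.71 in
y_c = 346666.67 / 9800.00 = 35.37 in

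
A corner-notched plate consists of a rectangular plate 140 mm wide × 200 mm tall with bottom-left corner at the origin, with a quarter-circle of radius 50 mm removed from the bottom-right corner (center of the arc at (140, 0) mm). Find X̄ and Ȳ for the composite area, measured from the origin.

X̄ = 66.32 mm, Ȳ = 105.94 mm

Part | A | x̄ᵢ | ȳᵢ | A·x̄ᵢ | A·ȳᵢ
plate | 28000.00 | 70.00 | 100.00 | 1960000.00 | 2800000.00
removed quarter-circle | -1963.50 | 118.78 | 21.22 | -233222.69 | -41666.67
Σ | 26036.50 |  |  | 1726777.31 | 2758333.33
X̄ = 1726777.31 / 26036.50 = 66.32 mm
Ȳ = 2758333.33 / 26036.50 = 105.94 mm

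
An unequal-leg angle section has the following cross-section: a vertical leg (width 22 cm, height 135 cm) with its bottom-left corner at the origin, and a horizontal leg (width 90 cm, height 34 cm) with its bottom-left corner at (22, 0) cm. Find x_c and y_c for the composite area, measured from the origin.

x_c = 39.42 cm, y_c = 41.87 cm

vertical leg: A = 22 × 135 = 2970.00, centroid at (11.00, 67.50).
horizontal leg: A = 90 × 34 = 3060.00, centroid at (67.00, 17.00).
ΣA = 6030.00 cm², ΣAx_c = 237690.00 cm³, ΣAy_c = 252495.00 cm³.
x_c = 237690.00/6030.00 = 39.42 cm; y_c = 252495.00/6030.00 = 41.87 cm.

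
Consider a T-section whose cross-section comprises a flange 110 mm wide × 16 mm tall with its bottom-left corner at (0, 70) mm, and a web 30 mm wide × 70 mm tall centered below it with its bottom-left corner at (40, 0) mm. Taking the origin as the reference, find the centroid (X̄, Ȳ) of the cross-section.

X̄ = 55.00 mm, Ȳ = 54.61 mm

web: A = 30 × 70 = 2100.00, centroid at (55.00, 35.00).
flange: A = 110 × 16 = 1760.00, centroid at (55.00, 78.00).
ΣA = 3860.00 mm², ΣAX̄ = 212300.00 mm³, ΣAȲ = 210780.00 mm³.
X̄ = 212300.00/3860.00 = 55.00 mm; Ȳ = 210780.00/3860.00 = 54.61 mm.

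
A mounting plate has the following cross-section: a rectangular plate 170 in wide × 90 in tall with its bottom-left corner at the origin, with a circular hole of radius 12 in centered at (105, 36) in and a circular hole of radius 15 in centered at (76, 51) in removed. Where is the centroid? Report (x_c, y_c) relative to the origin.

plate: A = 170 × 90 = 15300.00, centroid at (85.00, 45.00).
hole 1: A = −π·12² = -452.39, centroid at (105.00, 36.00).
hole 2: A = −π·15² = -706.86, centroid at (76.00, 51.00).
ΣA = 14140.75 in², ΣAx_c = 1199277.88 in³, ΣAy_c = 636164.21 in³.
x_c = 1199277.88/14140.75 = 84.81 in; y_c = 636164.21/14140.75 = 44.99 in.

x_c = 84.81 in, y_c = 44.99 in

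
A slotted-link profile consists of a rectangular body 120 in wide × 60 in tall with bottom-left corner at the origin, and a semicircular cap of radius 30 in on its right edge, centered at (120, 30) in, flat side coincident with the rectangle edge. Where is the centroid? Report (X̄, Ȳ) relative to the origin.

X̄ = 71.94 in, Ȳ = 30.00 in

rectangular body: A = 120 × 60 = 7200.00, centroid at (60.00, 30.00).
semicircular end: A = ½π·30² = 1413.72, centroid at (132.73, 30.00).
ΣA = 8613.72 in², ΣAX̄ = 619646.00 in³, ΣAȲ = 258411.50 in³.
X̄ = 619646.00/8613.72 = 71.94 in; Ȳ = 258411.50/8613.72 = 30.00 in.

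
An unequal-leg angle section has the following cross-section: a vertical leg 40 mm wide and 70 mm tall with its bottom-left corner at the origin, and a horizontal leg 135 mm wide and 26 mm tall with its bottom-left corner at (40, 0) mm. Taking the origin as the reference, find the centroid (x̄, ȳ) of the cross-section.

x̄ = 68.67 mm, ȳ = 22.76 mm

Part | A | x̄ᵢ | ȳᵢ | A·x̄ᵢ | A·ȳᵢ
vertical leg | 2800.00 | 20.00 | 35.00 | 56000.00 | 98000.00
horizontal leg | 3510.00 | 107.50 | 13.00 | 377325.00 | 45630.00
Σ | 6310.00 |  |  | 433325.00 | 143630.00
x̄ = 433325.00 / 6310.00 = 68.67 mm
ȳ = 143630.00 / 6310.00 = 22.76 mm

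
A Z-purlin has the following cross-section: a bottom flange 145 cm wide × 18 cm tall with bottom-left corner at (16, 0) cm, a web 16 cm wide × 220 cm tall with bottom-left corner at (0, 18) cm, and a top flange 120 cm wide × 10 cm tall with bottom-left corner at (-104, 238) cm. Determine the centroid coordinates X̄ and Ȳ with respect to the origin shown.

bottom flange: A = 145 × 18 = 2610.00, centroid at (88.50, 9.00).
web: A = 16 × 220 = 3520.00, centroid at (8.00, 128.00).
top flange: A = 120 × 10 = 1200.00, centroid at (-44.00, 243.00).
ΣA = 7330.00 cm², ΣAX̄ = 206345.00 cm³, ΣAȲ = 765650.00 cm³.
X̄ = 206345.00/7330.00 = 28.15 cm; Ȳ = 765650.00/7330.00 = 104.45 cm.

X̄ = 28.15 cm, Ȳ = 104.45 cm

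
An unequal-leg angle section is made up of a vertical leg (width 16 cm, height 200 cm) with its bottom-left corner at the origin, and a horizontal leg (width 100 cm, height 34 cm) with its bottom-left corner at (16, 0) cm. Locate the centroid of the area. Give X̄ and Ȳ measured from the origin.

X̄ = 37.88 cm, Ȳ = 57.24 cm

Part | A | x̄ᵢ | ȳᵢ | A·x̄ᵢ | A·ȳᵢ
vertical leg | 3200.00 | 8.00 | 100.00 | 25600.00 | 320000.00
horizontal leg | 3400.00 | 66.00 | 17.00 | 224400.00 | 57800.00
Σ | 6600.00 |  |  | 250000.00 | 377800.00
X̄ = 250000.00 / 6600.00 = 37.88 cm
Ȳ = 377800.00 / 6600.00 = 57.24 cm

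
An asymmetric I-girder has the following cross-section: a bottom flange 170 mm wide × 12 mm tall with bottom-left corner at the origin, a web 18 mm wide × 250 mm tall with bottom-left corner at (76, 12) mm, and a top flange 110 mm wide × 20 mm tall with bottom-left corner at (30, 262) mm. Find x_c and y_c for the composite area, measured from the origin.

x_c = 85.00 mm, y_c = 140.41 mm

Part | A | x̄ᵢ | ȳᵢ | A·x̄ᵢ | A·ȳᵢ
bottom flange | 2040.00 | 85.00 | 6.00 | 173400.00 | 12240.00
web | 4500.00 | 85.00 | 137.00 | 382500.00 | 616500.00
top flange | 2200.00 | 85.00 | 272.00 | 187000.00 | 598400.00
Σ | 8740.00 |  |  | 742900.00 | 1227140.00
x_c = 742900.00 / 8740.00 = 85.00 mm
y_c = 1227140.00 / 8740.00 = 140.41 mm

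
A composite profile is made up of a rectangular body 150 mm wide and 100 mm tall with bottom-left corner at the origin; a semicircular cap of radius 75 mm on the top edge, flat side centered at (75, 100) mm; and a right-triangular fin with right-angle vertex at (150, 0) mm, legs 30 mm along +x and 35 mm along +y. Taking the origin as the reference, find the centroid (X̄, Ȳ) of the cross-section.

X̄ = 76.83 mm, Ȳ = 78.85 mm

Part | A | x̄ᵢ | ȳᵢ | A·x̄ᵢ | A·ȳᵢ
rectangular body | 15000.00 | 75.00 | 50.00 | 1125000.00 | 750000.00
semicircular top | 8835.73 | 75.00 | 131.83 | 662679.70 | 1164822.93
triangular fin | 525.00 | 160.00 | 11.67 | 84000.00 | 6125.00
Σ | 24360.73 |  |  | 1871679.70 | 1920947.93
X̄ = 1871679.70 / 24360.73 = 76.83 mm
Ȳ = 1920947.93 / 24360.73 = 78.85 mm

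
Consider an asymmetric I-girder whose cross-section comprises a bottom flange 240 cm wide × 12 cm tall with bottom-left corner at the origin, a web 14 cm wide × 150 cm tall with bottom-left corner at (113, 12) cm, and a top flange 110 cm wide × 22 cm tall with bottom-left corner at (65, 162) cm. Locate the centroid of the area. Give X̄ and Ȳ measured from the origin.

X̄ = 120.00 cm, Ȳ = 83.60 cm

Part | A | x̄ᵢ | ȳᵢ | A·x̄ᵢ | A·ȳᵢ
bottom flange | 2880.00 | 120.00 | 6.00 | 345600.00 | 17280.00
web | 2100.00 | 120.00 | 87.00 | 252000.00 | 182700.00
top flange | 2420.00 | 120.00 | 173.00 | 290400.00 | 418660.00
Σ | 7400.00 |  |  | 888000.00 | 618640.00
X̄ = 888000.00 / 7400.00 = 120.00 cm
Ȳ = 618640.00 / 7400.00 = 83.60 cm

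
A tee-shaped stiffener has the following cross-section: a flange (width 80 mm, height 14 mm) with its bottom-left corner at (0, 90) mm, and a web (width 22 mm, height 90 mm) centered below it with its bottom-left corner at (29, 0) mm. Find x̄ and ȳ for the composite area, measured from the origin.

x̄ = 40.00 mm, ȳ = 63.79 mm

web: A = 22 × 90 = 1980.00, centroid at (40.00, 45.00).
flange: A = 80 × 14 = 1120.00, centroid at (40.00, 97.00).
ΣA = 3100.00 mm², ΣAx̄ = 124000.00 mm³, ΣAȳ = 197740.00 mm³.
x̄ = 124000.00/3100.00 = 40.00 mm; ȳ = 197740.00/3100.00 = 63.79 mm.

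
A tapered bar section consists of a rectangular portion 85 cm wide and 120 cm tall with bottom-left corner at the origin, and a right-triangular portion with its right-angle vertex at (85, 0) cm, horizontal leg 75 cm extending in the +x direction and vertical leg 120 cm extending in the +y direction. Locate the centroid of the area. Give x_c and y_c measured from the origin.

x_c = 63.16 cm, y_c = 53.88 cm

rectangular portion: A = 85 × 120 = 10200.00, centroid at (42.50, 60.00).
triangular portion: A = ½·75·120 = 4500.00, centroid at (110.00, 40.00).
ΣA = 14700.00 cm²
ΣAx_c = (10200.00)(42.50) + (4500.00)(110.00) = 928500.00 cm³
ΣAy_c = (10200.00)(60.00) + (4500.00)(40.00) = 792000.00 cm³
x_c = 928500.00 / 14700.00 = 63.16 cm
y_c = 792000.00 / 14700.00 = 53.88 cm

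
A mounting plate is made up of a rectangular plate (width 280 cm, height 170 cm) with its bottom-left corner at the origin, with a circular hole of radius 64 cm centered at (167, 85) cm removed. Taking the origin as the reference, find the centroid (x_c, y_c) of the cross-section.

x_c = 130.00 cm, y_c = 85.00 cm

Part | A | x̄ᵢ | ȳᵢ | A·x̄ᵢ | A·ȳᵢ
plate | 47600.00 | 140.00 | 85.00 | 6664000.00 | 4046000.00
hole | -12867.96 | 167.00 | 85.00 | -2148949.91 | -1093776.90
Σ | 34732.04 |  |  | 4515050.09 | 2952223.10
x_c = 4515050.09 / 34732.04 = 130.00 cm
y_c = 2952223.10 / 34732.04 = 85.00 cm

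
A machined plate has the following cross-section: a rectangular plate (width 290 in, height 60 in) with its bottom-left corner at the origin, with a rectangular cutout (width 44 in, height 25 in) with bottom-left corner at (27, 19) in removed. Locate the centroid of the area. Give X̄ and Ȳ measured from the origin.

X̄ = 151.48 in, Ȳ = 29.90 in

plate: A = 290 × 60 = 17400.00, centroid at (145.00, 30.00).
hole: A = −(44 × 25) = -1100.00, centroid at (49.00, 31.50).
ΣA = 16300.00 in², ΣAX̄ = 2469100.00 in³, ΣAȲ = 487350.00 in³.
X̄ = 2469100.00/16300.00 = 151.48 in; Ȳ = 487350.00/16300.00 = 29.90 in.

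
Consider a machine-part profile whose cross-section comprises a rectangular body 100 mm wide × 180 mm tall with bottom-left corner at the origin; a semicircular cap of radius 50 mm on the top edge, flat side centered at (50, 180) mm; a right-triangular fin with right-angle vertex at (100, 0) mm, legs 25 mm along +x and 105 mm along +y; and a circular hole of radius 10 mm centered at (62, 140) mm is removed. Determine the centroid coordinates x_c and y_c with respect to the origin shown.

x_c = 53.18 mm, y_c = 105.22 mm

rectangular body: A = 100 × 180 = 18000.00, centroid at (50.00, 90.00).
semicircular top: A = ½π·50² = 3926.99, centroid at (50.00, 201.22).
triangular fin: A = ½·25·105 = 1312.50, centroid at (108.33, 35.00).
hole: A = −π·10² = -314.16, centroid at (62.00, 140.00).
ΣA = 22925.33 mm², ΣAx_c = 1219059.17 mm³, ΣAy_c = 2412146.88 mm³.
x_c = 1219059.17/22925.33 = 53.18 mm; y_c = 2412146.88/22925.33 = 105.22 mm.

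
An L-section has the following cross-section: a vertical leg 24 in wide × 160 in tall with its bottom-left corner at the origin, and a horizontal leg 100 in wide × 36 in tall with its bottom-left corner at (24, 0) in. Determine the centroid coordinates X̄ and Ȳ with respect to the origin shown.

X̄ = 42.00 in, Ȳ = 50.00 in

vertical leg: A = 24 × 160 = 3840.00, centroid at (12.00, 80.00).
horizontal leg: A = 100 × 36 = 3600.00, centroid at (74.00, 18.00).
ΣA = 7440.00 in²
ΣAX̄ = (3840.00)(12.00) + (3600.00)(74.00) = 312480.00 in³
ΣAȲ = (3840.00)(80.00) + (3600.00)(18.00) = 372000.00 in³
X̄ = 312480.00 / 7440.00 = 42.00 in
Ȳ = 372000.00 / 7440.00 = 50.00 in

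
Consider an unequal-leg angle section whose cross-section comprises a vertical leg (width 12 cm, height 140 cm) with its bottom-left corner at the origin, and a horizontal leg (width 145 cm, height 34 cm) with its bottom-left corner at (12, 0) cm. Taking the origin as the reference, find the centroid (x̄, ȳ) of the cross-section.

vertical leg: A = 12 × 140 = 1680.00, centroid at (6.00, 70.00).
horizontal leg: A = 145 × 34 = 4930.00, centroid at (84.50, 17.00).
ΣA = 6610.00 cm²
ΣAx̄ = (1680.00)(6.00) + (4930.00)(84.50) = 426665.00 cm³
ΣAȳ = (1680.00)(70.00) + (4930.00)(17.00) = 201410.00 cm³
x̄ = 426665.00 / 6610.00 = 64.55 cm
ȳ = 201410.00 / 6610.00 = 30.47 cm

x̄ = 64.55 cm, ȳ = 30.47 cm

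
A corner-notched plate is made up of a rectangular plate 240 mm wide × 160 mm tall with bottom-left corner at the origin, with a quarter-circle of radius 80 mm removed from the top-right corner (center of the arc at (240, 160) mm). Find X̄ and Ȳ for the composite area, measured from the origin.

plate: A = 240 × 160 = 38400.00, centroid at (120.00, 80.00).
removed quarter-circle: A = −¼π·80² = -5026.55, centroid at (206.05, 126.05).
ΣA = 33373.45 mm²
ΣAX̄ = (38400.00)(120.00) + (-5026.55)(206.05) = 3572295.09 mm³
ΣAȲ = (38400.00)(80.00) + (-5026.55)(126.05) = 2438418.95 mm³
X̄ = 3572295.09 / 33373.45 = 107.04 mm
Ȳ = 2438418.95 / 33373.45 = 73.06 mm

X̄ = 107.04 mm, Ȳ = 73.06 mm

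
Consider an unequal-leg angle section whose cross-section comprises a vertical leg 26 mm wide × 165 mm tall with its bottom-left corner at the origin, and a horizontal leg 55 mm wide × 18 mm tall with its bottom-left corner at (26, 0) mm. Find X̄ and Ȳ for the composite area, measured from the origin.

X̄ = 20.59 mm, Ȳ = 68.72 mm

vertical leg: A = 26 × 165 = 4290.00, centroid at (13.00, 82.50).
horizontal leg: A = 55 × 18 = 990.00, centroid at (53.50, 9.00).
ΣA = 5280.00 mm²
ΣAX̄ = (4290.00)(13.00) + (990.00)(53.50) = 108735.00 mm³
ΣAȲ = (4290.00)(82.50) + (990.00)(9.00) = 362835.00 mm³
X̄ = 108735.00 / 5280.00 = 20.59 mm
Ȳ = 362835.00 / 5280.00 = 68.72 mm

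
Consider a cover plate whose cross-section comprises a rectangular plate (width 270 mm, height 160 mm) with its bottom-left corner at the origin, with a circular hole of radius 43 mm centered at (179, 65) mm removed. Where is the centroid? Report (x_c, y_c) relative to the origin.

x_c = 128.16 mm, y_c = 82.33 mm

plate: A = 270 × 160 = 43200.00, centroid at (135.00, 80.00).
hole: A = −π·43² = -5808.80, centroid at (179.00, 65.00).
ΣA = 37391.20 mm², ΣAx_c = 4792223.94 mm³, ΣAy_c = 3078427.69 mm³.
x_c = 4792223.94/37391.20 = 128.16 mm; y_c = 3078427.69/37391.20 = 82.33 mm.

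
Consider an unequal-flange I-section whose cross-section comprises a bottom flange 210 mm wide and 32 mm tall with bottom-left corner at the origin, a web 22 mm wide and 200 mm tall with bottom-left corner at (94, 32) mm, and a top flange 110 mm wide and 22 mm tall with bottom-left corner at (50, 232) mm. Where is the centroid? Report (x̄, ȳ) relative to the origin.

x̄ = 105.00 mm, ȳ = 94.27 mm

Part | A | x̄ᵢ | ȳᵢ | A·x̄ᵢ | A·ȳᵢ
bottom flange | 6720.00 | 105.00 | 16.00 | 705600.00 | 107520.00
web | 4400.00 | 105.00 | 132.00 | 462000.00 | 580800.00
top flange | 2420.00 | 105.00 | 243.00 | 254100.00 | 588060.00
Σ | 13540.00 |  |  | 1421700.00 | 1276380.00
x̄ = 1421700.00 / 13540.00 = 105.00 mm
ȳ = 1276380.00 / 13540.00 = 94.27 mm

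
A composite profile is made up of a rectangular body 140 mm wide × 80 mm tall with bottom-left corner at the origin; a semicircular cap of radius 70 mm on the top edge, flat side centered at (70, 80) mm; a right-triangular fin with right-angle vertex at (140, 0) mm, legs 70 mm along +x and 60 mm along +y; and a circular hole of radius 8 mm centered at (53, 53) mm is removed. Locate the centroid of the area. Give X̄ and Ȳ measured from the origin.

X̄ = 79.59 mm, Ȳ = 63.66 mm

rectangular body: A = 140 × 80 = 11200.00, centroid at (70.00, 40.00).
semicircular top: A = ½π·70² = 7696.90, centroid at (70.00, 109.71).
triangular fin: A = ½·70·60 = 2100.00, centroid at (163.33, 20.00).
hole: A = −π·8² = -201.06, centroid at (53.00, 53.00).
ΣA = 20795.84 mm²
ΣAX̄ = (11200.00)(70.00) + (7696.90)(70.00) + (2100.00)(163.33) + (-201.06)(53.00) = 1655126.86 mm³
ΣAȲ = (11200.00)(40.00) + (7696.90)(109.71) + (2100.00)(20.00) + (-201.06)(53.00) = 1323762.54 mm³
X̄ = 1655126.86 / 20795.84 = 79.59 mm
Ȳ = 1323762.54 / 20795.84 = 63.66 mm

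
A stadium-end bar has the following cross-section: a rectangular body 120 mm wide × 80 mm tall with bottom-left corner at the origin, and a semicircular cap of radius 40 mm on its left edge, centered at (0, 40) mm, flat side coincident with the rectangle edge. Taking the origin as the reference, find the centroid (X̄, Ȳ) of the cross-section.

rectangular body: A = 120 × 80 = 9600.00, centroid at (60.00, 40.00).
semicircular end: A = ½π·40² = 2513.27, centroid at (-16.98, 40.00).
ΣA = 12113.27 mm², ΣAX̄ = 533333.33 mm³, ΣAȲ = 484530.96 mm³.
X̄ = 533333.33/12113.27 = 44.03 mm; Ȳ = 484530.96/12113.27 = 40.00 mm.

X̄ = 44.03 mm, Ȳ = 40.00 mm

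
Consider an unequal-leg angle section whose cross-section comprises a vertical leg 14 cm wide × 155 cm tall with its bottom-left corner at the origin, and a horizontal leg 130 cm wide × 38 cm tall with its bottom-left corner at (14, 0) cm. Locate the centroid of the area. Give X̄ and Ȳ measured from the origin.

X̄ = 57.03 cm, Ȳ = 36.85 cm

vertical leg: A = 14 × 155 = 2170.00, centroid at (7.00, 77.50).
horizontal leg: A = 130 × 38 = 4940.00, centroid at (79.00, 19.00).
ΣA = 7110.00 cm²
ΣAX̄ = (2170.00)(7.00) + (4940.00)(79.00) = 405450.00 cm³
ΣAȲ = (2170.00)(77.50) + (4940.00)(19.00) = 262035.00 cm³
X̄ = 405450.00 / 7110.00 = 57.03 cm
Ȳ = 262035.00 / 7110.00 = 36.85 cm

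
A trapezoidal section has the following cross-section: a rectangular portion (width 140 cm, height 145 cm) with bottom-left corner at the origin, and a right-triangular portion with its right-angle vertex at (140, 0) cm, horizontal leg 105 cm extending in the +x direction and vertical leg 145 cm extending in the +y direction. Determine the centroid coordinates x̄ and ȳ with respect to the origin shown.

x̄ = 98.64 cm, ȳ = 65.91 cm

rectangular portion: A = 140 × 145 = 20300.00, centroid at (70.00, 72.50).
triangular portion: A = ½·105·145 = 7612.50, centroid at (175.00, 48.33).
ΣA = 27912.50 cm²
ΣAx̄ = (20300.00)(70.00) + (7612.50)(175.00) = 2753187.50 cm³
ΣAȳ = (20300.00)(72.50) + (7612.50)(48.33) = 1839687.50 cm³
x̄ = 2753187.50 / 27912.50 = 98.64 cm
ȳ = 1839687.50 / 27912.50 = 65.91 cm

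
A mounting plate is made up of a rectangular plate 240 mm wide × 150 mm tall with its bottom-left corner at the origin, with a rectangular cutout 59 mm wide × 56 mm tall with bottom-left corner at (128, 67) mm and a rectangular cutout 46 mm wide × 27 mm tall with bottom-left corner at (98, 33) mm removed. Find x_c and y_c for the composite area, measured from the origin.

x_c = 116.02 mm, y_c = 74.02 mm

Part | A | x̄ᵢ | ȳᵢ | A·x̄ᵢ | A·ȳᵢ
plate | 36000.00 | 120.00 | 75.00 | 4320000.00 | 2700000.00
hole 1 | -3304.00 | 157.50 | 95.00 | -520380.00 | -313880.00
hole 2 | -1242.00 | 121.00 | 46.50 | -150282.00 | -57753.00
Σ | 31454.00 |  |  | 3649338.00 | 2328367.00
x_c = 3649338.00 / 31454.00 = 116.02 mm
y_c = 2328367.00 / 31454.00 = 74.02 mm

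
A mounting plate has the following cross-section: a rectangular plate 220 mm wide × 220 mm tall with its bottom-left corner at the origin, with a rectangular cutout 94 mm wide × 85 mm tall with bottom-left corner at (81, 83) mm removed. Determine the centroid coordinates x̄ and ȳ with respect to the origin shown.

x̄ = 106.44 mm, ȳ = 106.94 mm

plate: A = 220 × 220 = 48400.00, centroid at (110.00, 110.00).
hole: A = −(94 × 85) = -7990.00, centroid at (128.00, 125.50).
ΣA = 40410.00 mm², ΣAx̄ = 4301280.00 mm³, ΣAȳ = 4321255.00 mm³.
x̄ = 4301280.00/40410.00 = 106.44 mm; ȳ = 4321255.00/40410.00 = 106.94 mm.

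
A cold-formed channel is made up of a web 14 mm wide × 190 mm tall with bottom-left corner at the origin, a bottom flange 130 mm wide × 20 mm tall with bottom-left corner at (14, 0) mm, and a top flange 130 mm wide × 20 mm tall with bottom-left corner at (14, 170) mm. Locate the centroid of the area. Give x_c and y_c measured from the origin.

web: A = 14 × 190 = 2660.00, centroid at (7.00, 95.00).
bottom flange: A = 130 × 20 = 2600.00, centroid at (79.00, 10.00).
top flange: A = 130 × 20 = 2600.00, centroid at (79.00, 180.00).
ΣA = 7860.00 mm²
ΣAx_c = (2660.00)(7.00) + (2600.00)(79.00) + (2600.00)(79.00) = 429420.00 mm³
ΣAy_c = (2660.00)(95.00) + (2600.00)(10.00) + (2600.00)(180.00) = 746700.00 mm³
x_c = 429420.00 / 7860.00 = 54.63 mm
y_c = 746700.00 / 7860.00 = 95.00 mm

x_c = 54.63 mm, y_c = 95.00 mm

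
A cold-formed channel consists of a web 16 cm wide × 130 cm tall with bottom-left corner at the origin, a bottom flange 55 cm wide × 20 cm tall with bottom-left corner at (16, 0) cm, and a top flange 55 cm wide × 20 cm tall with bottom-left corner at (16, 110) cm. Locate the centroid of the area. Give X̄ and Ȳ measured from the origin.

Part | A | x̄ᵢ | ȳᵢ | A·x̄ᵢ | A·ȳᵢ
web | 2080.00 | 8.00 | 65.00 | 16640.00 | 135200.00
bottom flange | 1100.00 | 43.50 | 10.00 | 47850.00 | 11000.00
top flange | 1100.00 | 43.50 | 120.00 | 47850.00 | 132000.00
Σ | 4280.00 |  |  | 112340.00 | 278200.00
X̄ = 112340.00 / 4280.00 = 26.25 cm
Ȳ = 278200.00 / 4280.00 = 65.00 cm

X̄ = 26.25 cm, Ȳ = 65.00 cm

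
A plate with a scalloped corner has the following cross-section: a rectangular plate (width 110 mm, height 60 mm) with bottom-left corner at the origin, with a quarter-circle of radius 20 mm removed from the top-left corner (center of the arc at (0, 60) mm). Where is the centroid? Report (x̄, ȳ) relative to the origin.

Part | A | x̄ᵢ | ȳᵢ | A·x̄ᵢ | A·ȳᵢ
plate | 6600.00 | 55.00 | 30.00 | 363000.00 | 198000.00
removed quarter-circle | -314.16 | 8.49 | 51.51 | -2666.67 | -16182.89
Σ | 6285.84 |  |  | 360333.33 | 181817.11
x̄ = 360333.33 / 6285.84 = 57.32 mm
ȳ = 181817.11 / 6285.84 = 28.92 mm

x̄ = 57.32 mm, ȳ = 28.92 mm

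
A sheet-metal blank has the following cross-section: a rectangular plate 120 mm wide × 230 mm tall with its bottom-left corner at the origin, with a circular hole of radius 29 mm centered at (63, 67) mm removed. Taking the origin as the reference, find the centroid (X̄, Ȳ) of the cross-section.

plate: A = 120 × 230 = 27600.00, centroid at (60.00, 115.00).
hole: A = −π·29² = -2642.08, centroid at (63.00, 67.00).
ΣA = 24957.92 mm², ΣAX̄ = 1489549.00 mm³, ΣAȲ = 2996980.68 mm³.
X̄ = 1489549.00/24957.92 = 59.68 mm; Ȳ = 2996980.68/24957.92 = 120.08 mm.

X̄ = 59.68 mm, Ȳ = 120.08 mm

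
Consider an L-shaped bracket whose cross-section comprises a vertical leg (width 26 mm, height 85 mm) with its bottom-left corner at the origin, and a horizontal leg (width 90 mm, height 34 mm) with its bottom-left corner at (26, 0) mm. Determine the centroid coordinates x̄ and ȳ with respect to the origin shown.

vertical leg: A = 26 × 85 = 2210.00, centroid at (13.00, 42.50).
horizontal leg: A = 90 × 34 = 3060.00, centroid at (71.00, 17.00).
ΣA = 5270.00 mm²
ΣAx̄ = (2210.00)(13.00) + (3060.00)(71.00) = 245990.00 mm³
ΣAȳ = (2210.00)(42.50) + (3060.00)(17.00) = 145945.00 mm³
x̄ = 245990.00 / 5270.00 = 46.68 mm
ȳ = 145945.00 / 5270.00 = 27.69 mm

x̄ = 46.68 mm, ȳ = 27.69 mm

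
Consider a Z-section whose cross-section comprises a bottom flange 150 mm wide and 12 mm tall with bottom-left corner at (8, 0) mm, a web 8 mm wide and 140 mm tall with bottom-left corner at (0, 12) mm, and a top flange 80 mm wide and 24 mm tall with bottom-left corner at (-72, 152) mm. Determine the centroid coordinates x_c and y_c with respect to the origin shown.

bottom flange: A = 150 × 12 = 1800.00, centroid at (83.00, 6.00).
web: A = 8 × 140 = 1120.00, centroid at (4.00, 82.00).
top flange: A = 80 × 24 = 1920.00, centroid at (-32.00, 164.00).
ΣA = 4840.00 mm²
ΣAx_c = (1800.00)(83.00) + (1120.00)(4.00) + (1920.00)(-32.00) = 92440.00 mm³
ΣAy_c = (1800.00)(6.00) + (1120.00)(82.00) + (1920.00)(164.00) = 417520.00 mm³
x_c = 92440.00 / 4840.00 = 19.10 mm
y_c = 417520.00 / 4840.00 = 86.26 mm

x_c = 19.10 mm, y_c = 86.26 mm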